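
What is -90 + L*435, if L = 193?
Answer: 83865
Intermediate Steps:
-90 + L*435 = -90 + 193*435 = -90 + 83955 = 83865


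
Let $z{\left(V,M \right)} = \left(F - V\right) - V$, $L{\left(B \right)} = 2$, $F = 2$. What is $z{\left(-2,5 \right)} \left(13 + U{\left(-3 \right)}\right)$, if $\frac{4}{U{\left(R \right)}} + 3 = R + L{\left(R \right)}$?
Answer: $72$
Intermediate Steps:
$U{\left(R \right)} = \frac{4}{-1 + R}$ ($U{\left(R \right)} = \frac{4}{-3 + \left(R + 2\right)} = \frac{4}{-3 + \left(2 + R\right)} = \frac{4}{-1 + R}$)
$z{\left(V,M \right)} = 2 - 2 V$ ($z{\left(V,M \right)} = \left(2 - V\right) - V = 2 - 2 V$)
$z{\left(-2,5 \right)} \left(13 + U{\left(-3 \right)}\right) = \left(2 - -4\right) \left(13 + \frac{4}{-1 - 3}\right) = \left(2 + 4\right) \left(13 + \frac{4}{-4}\right) = 6 \left(13 + 4 \left(- \frac{1}{4}\right)\right) = 6 \left(13 - 1\right) = 6 \cdot 12 = 72$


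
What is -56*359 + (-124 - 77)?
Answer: -20305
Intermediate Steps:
-56*359 + (-124 - 77) = -20104 - 201 = -20305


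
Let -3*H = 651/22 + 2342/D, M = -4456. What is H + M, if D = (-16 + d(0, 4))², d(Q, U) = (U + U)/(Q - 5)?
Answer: -51904747/11616 ≈ -4468.4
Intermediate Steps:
d(Q, U) = 2*U/(-5 + Q) (d(Q, U) = (2*U)/(-5 + Q) = 2*U/(-5 + Q))
D = 7744/25 (D = (-16 + 2*4/(-5 + 0))² = (-16 + 2*4/(-5))² = (-16 + 2*4*(-⅕))² = (-16 - 8/5)² = (-88/5)² = 7744/25 ≈ 309.76)
H = -143851/11616 (H = -(651/22 + 2342/(7744/25))/3 = -(651*(1/22) + 2342*(25/7744))/3 = -(651/22 + 29275/3872)/3 = -⅓*143851/3872 = -143851/11616 ≈ -12.384)
H + M = -143851/11616 - 4456 = -51904747/11616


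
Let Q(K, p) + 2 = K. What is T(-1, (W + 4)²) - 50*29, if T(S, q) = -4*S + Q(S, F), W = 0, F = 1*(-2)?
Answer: -1449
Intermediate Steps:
F = -2
Q(K, p) = -2 + K
T(S, q) = -2 - 3*S (T(S, q) = -4*S + (-2 + S) = -2 - 3*S)
T(-1, (W + 4)²) - 50*29 = (-2 - 3*(-1)) - 50*29 = (-2 + 3) - 1450 = 1 - 1450 = -1449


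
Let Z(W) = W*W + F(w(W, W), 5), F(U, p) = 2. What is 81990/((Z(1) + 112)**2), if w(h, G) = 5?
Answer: 16398/2645 ≈ 6.1996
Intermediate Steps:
Z(W) = 2 + W**2 (Z(W) = W*W + 2 = W**2 + 2 = 2 + W**2)
81990/((Z(1) + 112)**2) = 81990/(((2 + 1**2) + 112)**2) = 81990/(((2 + 1) + 112)**2) = 81990/((3 + 112)**2) = 81990/(115**2) = 81990/13225 = 81990*(1/13225) = 16398/2645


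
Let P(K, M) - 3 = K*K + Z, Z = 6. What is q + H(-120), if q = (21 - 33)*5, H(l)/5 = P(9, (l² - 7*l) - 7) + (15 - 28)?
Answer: 325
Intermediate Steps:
P(K, M) = 9 + K² (P(K, M) = 3 + (K*K + 6) = 3 + (K² + 6) = 3 + (6 + K²) = 9 + K²)
H(l) = 385 (H(l) = 5*((9 + 9²) + (15 - 28)) = 5*((9 + 81) - 13) = 5*(90 - 13) = 5*77 = 385)
q = -60 (q = -12*5 = -60)
q + H(-120) = -60 + 385 = 325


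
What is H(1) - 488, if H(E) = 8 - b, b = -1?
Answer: -479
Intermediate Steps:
H(E) = 9 (H(E) = 8 - 1*(-1) = 8 + 1 = 9)
H(1) - 488 = 9 - 488 = -479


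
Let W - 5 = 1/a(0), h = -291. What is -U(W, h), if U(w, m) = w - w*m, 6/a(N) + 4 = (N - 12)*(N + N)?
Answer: -3796/3 ≈ -1265.3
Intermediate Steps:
a(N) = 6/(-4 + 2*N*(-12 + N)) (a(N) = 6/(-4 + (N - 12)*(N + N)) = 6/(-4 + (-12 + N)*(2*N)) = 6/(-4 + 2*N*(-12 + N)))
W = 13/3 (W = 5 + 1/(3/(-2 + 0² - 12*0)) = 5 + 1/(3/(-2 + 0 + 0)) = 5 + 1/(3/(-2)) = 5 + 1/(3*(-½)) = 5 + 1/(-3/2) = 5 - ⅔ = 13/3 ≈ 4.3333)
U(w, m) = w - m*w
-U(W, h) = -13*(1 - 1*(-291))/3 = -13*(1 + 291)/3 = -13*292/3 = -1*3796/3 = -3796/3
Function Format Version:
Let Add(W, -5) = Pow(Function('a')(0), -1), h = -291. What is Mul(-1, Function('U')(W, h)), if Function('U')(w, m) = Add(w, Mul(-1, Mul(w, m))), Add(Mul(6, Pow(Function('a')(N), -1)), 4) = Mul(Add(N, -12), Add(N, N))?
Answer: Rational(-3796, 3) ≈ -1265.3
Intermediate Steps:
Function('a')(N) = Mul(6, Pow(Add(-4, Mul(2, N, Add(-12, N))), -1)) (Function('a')(N) = Mul(6, Pow(Add(-4, Mul(Add(N, -12), Add(N, N))), -1)) = Mul(6, Pow(Add(-4, Mul(Add(-12, N), Mul(2, N))), -1)) = Mul(6, Pow(Add(-4, Mul(2, N, Add(-12, N))), -1)))
W = Rational(13, 3) (W = Add(5, Pow(Mul(3, Pow(Add(-2, Pow(0, 2), Mul(-12, 0)), -1)), -1)) = Add(5, Pow(Mul(3, Pow(Add(-2, 0, 0), -1)), -1)) = Add(5, Pow(Mul(3, Pow(-2, -1)), -1)) = Add(5, Pow(Mul(3, Rational(-1, 2)), -1)) = Add(5, Pow(Rational(-3, 2), -1)) = Add(5, Rational(-2, 3)) = Rational(13, 3) ≈ 4.3333)
Function('U')(w, m) = Add(w, Mul(-1, m, w)) (Function('U')(w, m) = Add(w, Mul(-1, Mul(m, w))) = Add(w, Mul(-1, m, w)))
Mul(-1, Function('U')(W, h)) = Mul(-1, Mul(Rational(13, 3), Add(1, Mul(-1, -291)))) = Mul(-1, Mul(Rational(13, 3), Add(1, 291))) = Mul(-1, Mul(Rational(13, 3), 292)) = Mul(-1, Rational(3796, 3)) = Rational(-3796, 3)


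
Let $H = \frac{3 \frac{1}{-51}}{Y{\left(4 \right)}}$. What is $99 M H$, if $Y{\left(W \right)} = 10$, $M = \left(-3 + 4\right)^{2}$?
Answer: $- \frac{99}{170} \approx -0.58235$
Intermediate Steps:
$M = 1$ ($M = 1^{2} = 1$)
$H = - \frac{1}{170}$ ($H = \frac{3 \frac{1}{-51}}{10} = 3 \left(- \frac{1}{51}\right) \frac{1}{10} = \left(- \frac{1}{17}\right) \frac{1}{10} = - \frac{1}{170} \approx -0.0058824$)
$99 M H = 99 \cdot 1 \left(- \frac{1}{170}\right) = 99 \left(- \frac{1}{170}\right) = - \frac{99}{170}$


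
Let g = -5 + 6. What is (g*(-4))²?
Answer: 16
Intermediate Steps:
g = 1
(g*(-4))² = (1*(-4))² = (-4)² = 16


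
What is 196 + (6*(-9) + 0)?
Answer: 142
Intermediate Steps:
196 + (6*(-9) + 0) = 196 + (-54 + 0) = 196 - 54 = 142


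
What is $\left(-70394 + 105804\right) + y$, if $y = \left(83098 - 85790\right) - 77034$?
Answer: $-44316$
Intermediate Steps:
$y = -79726$ ($y = -2692 - 77034 = -79726$)
$\left(-70394 + 105804\right) + y = \left(-70394 + 105804\right) - 79726 = 35410 - 79726 = -44316$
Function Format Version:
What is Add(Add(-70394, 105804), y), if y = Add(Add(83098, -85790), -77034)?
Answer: -44316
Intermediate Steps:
y = -79726 (y = Add(-2692, -77034) = -79726)
Add(Add(-70394, 105804), y) = Add(Add(-70394, 105804), -79726) = Add(35410, -79726) = -44316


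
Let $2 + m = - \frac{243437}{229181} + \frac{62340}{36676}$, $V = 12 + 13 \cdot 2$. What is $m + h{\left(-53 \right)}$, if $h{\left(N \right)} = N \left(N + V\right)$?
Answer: $\frac{1667718659109}{2101360589} \approx 793.64$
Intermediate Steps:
$V = 38$ ($V = 12 + 26 = 38$)
$h{\left(N \right)} = N \left(38 + N\right)$ ($h{\left(N \right)} = N \left(N + 38\right) = N \left(38 + N\right)$)
$m = - \frac{2863009146}{2101360589}$ ($m = -2 + \left(- \frac{243437}{229181} + \frac{62340}{36676}\right) = -2 + \left(\left(-243437\right) \frac{1}{229181} + 62340 \cdot \frac{1}{36676}\right) = -2 + \left(- \frac{243437}{229181} + \frac{15585}{9169}\right) = -2 + \frac{1339712032}{2101360589} = - \frac{2863009146}{2101360589} \approx -1.3625$)
$m + h{\left(-53 \right)} = - \frac{2863009146}{2101360589} - 53 \left(38 - 53\right) = - \frac{2863009146}{2101360589} - -795 = - \frac{2863009146}{2101360589} + 795 = \frac{1667718659109}{2101360589}$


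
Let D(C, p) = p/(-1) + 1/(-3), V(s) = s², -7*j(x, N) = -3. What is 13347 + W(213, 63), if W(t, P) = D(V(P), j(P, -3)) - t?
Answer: 275798/21 ≈ 13133.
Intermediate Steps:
j(x, N) = 3/7 (j(x, N) = -⅐*(-3) = 3/7)
D(C, p) = -⅓ - p (D(C, p) = p*(-1) + 1*(-⅓) = -p - ⅓ = -⅓ - p)
W(t, P) = -16/21 - t (W(t, P) = (-⅓ - 1*3/7) - t = (-⅓ - 3/7) - t = -16/21 - t)
13347 + W(213, 63) = 13347 + (-16/21 - 1*213) = 13347 + (-16/21 - 213) = 13347 - 4489/21 = 275798/21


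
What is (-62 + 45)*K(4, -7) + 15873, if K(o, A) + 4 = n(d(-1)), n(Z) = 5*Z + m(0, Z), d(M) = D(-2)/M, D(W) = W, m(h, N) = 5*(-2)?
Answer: 15941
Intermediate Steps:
m(h, N) = -10
d(M) = -2/M
n(Z) = -10 + 5*Z (n(Z) = 5*Z - 10 = -10 + 5*Z)
K(o, A) = -4 (K(o, A) = -4 + (-10 + 5*(-2/(-1))) = -4 + (-10 + 5*(-2*(-1))) = -4 + (-10 + 5*2) = -4 + (-10 + 10) = -4 + 0 = -4)
(-62 + 45)*K(4, -7) + 15873 = (-62 + 45)*(-4) + 15873 = -17*(-4) + 15873 = 68 + 15873 = 15941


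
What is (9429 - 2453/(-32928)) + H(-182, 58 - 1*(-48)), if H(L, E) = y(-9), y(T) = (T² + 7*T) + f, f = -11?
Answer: 310711061/32928 ≈ 9436.1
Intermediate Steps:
y(T) = -11 + T² + 7*T (y(T) = (T² + 7*T) - 11 = -11 + T² + 7*T)
H(L, E) = 7 (H(L, E) = -11 + (-9)² + 7*(-9) = -11 + 81 - 63 = 7)
(9429 - 2453/(-32928)) + H(-182, 58 - 1*(-48)) = (9429 - 2453/(-32928)) + 7 = (9429 - 2453*(-1/32928)) + 7 = (9429 + 2453/32928) + 7 = 310480565/32928 + 7 = 310711061/32928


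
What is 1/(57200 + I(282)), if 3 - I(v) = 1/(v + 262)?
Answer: 544/31118431 ≈ 1.7482e-5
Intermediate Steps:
I(v) = 3 - 1/(262 + v) (I(v) = 3 - 1/(v + 262) = 3 - 1/(262 + v))
1/(57200 + I(282)) = 1/(57200 + (785 + 3*282)/(262 + 282)) = 1/(57200 + (785 + 846)/544) = 1/(57200 + (1/544)*1631) = 1/(57200 + 1631/544) = 1/(31118431/544) = 544/31118431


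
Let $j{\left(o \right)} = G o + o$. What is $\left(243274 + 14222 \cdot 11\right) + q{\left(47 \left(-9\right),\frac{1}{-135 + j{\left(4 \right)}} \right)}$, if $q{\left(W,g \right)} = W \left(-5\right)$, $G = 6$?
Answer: $401831$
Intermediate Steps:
$j{\left(o \right)} = 7 o$ ($j{\left(o \right)} = 6 o + o = 7 o$)
$q{\left(W,g \right)} = - 5 W$
$\left(243274 + 14222 \cdot 11\right) + q{\left(47 \left(-9\right),\frac{1}{-135 + j{\left(4 \right)}} \right)} = \left(243274 + 14222 \cdot 11\right) - 5 \cdot 47 \left(-9\right) = \left(243274 + 156442\right) - -2115 = 399716 + 2115 = 401831$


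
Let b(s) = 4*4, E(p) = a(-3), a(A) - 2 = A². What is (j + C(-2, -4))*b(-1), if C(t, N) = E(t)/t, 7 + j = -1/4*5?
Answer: -220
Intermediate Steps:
a(A) = 2 + A²
E(p) = 11 (E(p) = 2 + (-3)² = 2 + 9 = 11)
b(s) = 16
j = -33/4 (j = -7 - 1/4*5 = -7 - 1*¼*5 = -7 - ¼*5 = -7 - 5/4 = -33/4 ≈ -8.2500)
C(t, N) = 11/t
(j + C(-2, -4))*b(-1) = (-33/4 + 11/(-2))*16 = (-33/4 + 11*(-½))*16 = (-33/4 - 11/2)*16 = -55/4*16 = -220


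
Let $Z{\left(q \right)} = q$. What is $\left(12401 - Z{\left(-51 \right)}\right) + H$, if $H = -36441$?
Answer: $-23989$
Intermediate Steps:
$\left(12401 - Z{\left(-51 \right)}\right) + H = \left(12401 - -51\right) - 36441 = \left(12401 + 51\right) - 36441 = 12452 - 36441 = -23989$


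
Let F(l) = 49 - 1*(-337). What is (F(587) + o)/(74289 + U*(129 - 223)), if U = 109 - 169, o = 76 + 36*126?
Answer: 1666/26643 ≈ 0.062531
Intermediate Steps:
o = 4612 (o = 76 + 4536 = 4612)
U = -60
F(l) = 386 (F(l) = 49 + 337 = 386)
(F(587) + o)/(74289 + U*(129 - 223)) = (386 + 4612)/(74289 - 60*(129 - 223)) = 4998/(74289 - 60*(-94)) = 4998/(74289 + 5640) = 4998/79929 = 4998*(1/79929) = 1666/26643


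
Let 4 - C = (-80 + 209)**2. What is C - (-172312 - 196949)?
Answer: 352624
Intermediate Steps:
C = -16637 (C = 4 - (-80 + 209)**2 = 4 - 1*129**2 = 4 - 1*16641 = 4 - 16641 = -16637)
C - (-172312 - 196949) = -16637 - (-172312 - 196949) = -16637 - 1*(-369261) = -16637 + 369261 = 352624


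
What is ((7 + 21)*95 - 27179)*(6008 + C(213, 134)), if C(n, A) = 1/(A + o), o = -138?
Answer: -589216089/4 ≈ -1.4730e+8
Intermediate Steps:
C(n, A) = 1/(-138 + A) (C(n, A) = 1/(A - 138) = 1/(-138 + A))
((7 + 21)*95 - 27179)*(6008 + C(213, 134)) = ((7 + 21)*95 - 27179)*(6008 + 1/(-138 + 134)) = (28*95 - 27179)*(6008 + 1/(-4)) = (2660 - 27179)*(6008 - ¼) = -24519*24031/4 = -589216089/4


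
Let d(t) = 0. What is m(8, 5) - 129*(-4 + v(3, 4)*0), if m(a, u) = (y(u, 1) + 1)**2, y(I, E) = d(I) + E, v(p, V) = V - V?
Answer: 520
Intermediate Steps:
v(p, V) = 0
y(I, E) = E (y(I, E) = 0 + E = E)
m(a, u) = 4 (m(a, u) = (1 + 1)**2 = 2**2 = 4)
m(8, 5) - 129*(-4 + v(3, 4)*0) = 4 - 129*(-4 + 0*0) = 4 - 129*(-4 + 0) = 4 - 129*(-4) = 4 + 516 = 520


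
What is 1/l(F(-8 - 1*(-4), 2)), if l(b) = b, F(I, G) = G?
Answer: ½ ≈ 0.50000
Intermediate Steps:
1/l(F(-8 - 1*(-4), 2)) = 1/2 = ½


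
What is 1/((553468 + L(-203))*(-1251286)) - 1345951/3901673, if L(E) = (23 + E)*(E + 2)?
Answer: -993067261651310601/2878725690573899744 ≈ -0.34497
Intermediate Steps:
L(E) = (2 + E)*(23 + E) (L(E) = (23 + E)*(2 + E) = (2 + E)*(23 + E))
1/((553468 + L(-203))*(-1251286)) - 1345951/3901673 = 1/((553468 + (46 + (-203)**2 + 25*(-203)))*(-1251286)) - 1345951/3901673 = -1/1251286/(553468 + (46 + 41209 - 5075)) - 1345951*1/3901673 = -1/1251286/(553468 + 36180) - 1345951/3901673 = -1/1251286/589648 - 1345951/3901673 = (1/589648)*(-1/1251286) - 1345951/3901673 = -1/737818287328 - 1345951/3901673 = -993067261651310601/2878725690573899744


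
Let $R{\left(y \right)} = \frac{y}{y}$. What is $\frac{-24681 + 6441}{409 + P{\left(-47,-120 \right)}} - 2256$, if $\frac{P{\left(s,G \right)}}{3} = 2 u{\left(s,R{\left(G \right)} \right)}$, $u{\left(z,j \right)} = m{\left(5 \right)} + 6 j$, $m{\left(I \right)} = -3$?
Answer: $- \frac{981552}{427} \approx -2298.7$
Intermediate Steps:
$R{\left(y \right)} = 1$
$u{\left(z,j \right)} = -3 + 6 j$
$P{\left(s,G \right)} = 18$ ($P{\left(s,G \right)} = 3 \cdot 2 \left(-3 + 6 \cdot 1\right) = 3 \cdot 2 \left(-3 + 6\right) = 3 \cdot 2 \cdot 3 = 3 \cdot 6 = 18$)
$\frac{-24681 + 6441}{409 + P{\left(-47,-120 \right)}} - 2256 = \frac{-24681 + 6441}{409 + 18} - 2256 = - \frac{18240}{427} - 2256 = - \frac{981552}{427}$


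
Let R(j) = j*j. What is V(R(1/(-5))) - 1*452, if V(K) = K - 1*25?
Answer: -11924/25 ≈ -476.96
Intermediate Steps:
R(j) = j²
V(K) = -25 + K (V(K) = K - 25 = -25 + K)
V(R(1/(-5))) - 1*452 = (-25 + (1/(-5))²) - 1*452 = (-25 + (-⅕)²) - 452 = (-25 + 1/25) - 452 = -624/25 - 452 = -11924/25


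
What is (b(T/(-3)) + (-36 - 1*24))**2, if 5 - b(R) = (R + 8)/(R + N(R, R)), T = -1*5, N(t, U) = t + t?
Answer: 729316/225 ≈ 3241.4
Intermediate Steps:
N(t, U) = 2*t
T = -5
b(R) = 5 - (8 + R)/(3*R) (b(R) = 5 - (R + 8)/(R + 2*R) = 5 - (8 + R)/(3*R))
(b(T/(-3)) + (-36 - 1*24))**2 = (2*(-4 + 7*(-5/(-3)))/(3*((-5/(-3)))) + (-36 - 1*24))**2 = (2*(-4 + 7*(-5*(-1/3)))/(3*((-5*(-1/3)))) + (-36 - 24))**2 = (2*(-4 + 7*(5/3))/(3*(5/3)) - 60)**2 = ((2/3)*(3/5)*(-4 + 35/3) - 60)**2 = ((2/3)*(3/5)*(23/3) - 60)**2 = (46/15 - 60)**2 = (-854/15)**2 = 729316/225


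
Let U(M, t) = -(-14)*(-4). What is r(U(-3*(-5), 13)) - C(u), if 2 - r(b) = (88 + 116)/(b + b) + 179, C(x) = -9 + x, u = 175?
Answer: -9553/28 ≈ -341.18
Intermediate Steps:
U(M, t) = -56 (U(M, t) = -7*8 = -56)
r(b) = -177 - 102/b (r(b) = 2 - ((88 + 116)/(b + b) + 179) = 2 - (204/((2*b)) + 179) = 2 - (204*(1/(2*b)) + 179) = 2 - (102/b + 179) = 2 - (179 + 102/b) = 2 + (-179 - 102/b) = -177 - 102/b)
r(U(-3*(-5), 13)) - C(u) = (-177 - 102/(-56)) - (-9 + 175) = (-177 - 102*(-1/56)) - 1*166 = (-177 + 51/28) - 166 = -4905/28 - 166 = -9553/28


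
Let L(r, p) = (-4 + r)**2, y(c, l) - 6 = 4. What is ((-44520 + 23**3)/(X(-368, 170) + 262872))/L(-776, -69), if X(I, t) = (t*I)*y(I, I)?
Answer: 32353/220683715200 ≈ 1.4660e-7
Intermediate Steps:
y(c, l) = 10 (y(c, l) = 6 + 4 = 10)
X(I, t) = 10*I*t (X(I, t) = (t*I)*10 = (I*t)*10 = 10*I*t)
((-44520 + 23**3)/(X(-368, 170) + 262872))/L(-776, -69) = ((-44520 + 23**3)/(10*(-368)*170 + 262872))/((-4 - 776)**2) = ((-44520 + 12167)/(-625600 + 262872))/((-780)**2) = -32353/(-362728)/608400 = -32353*(-1/362728)*(1/608400) = (32353/362728)*(1/608400) = 32353/220683715200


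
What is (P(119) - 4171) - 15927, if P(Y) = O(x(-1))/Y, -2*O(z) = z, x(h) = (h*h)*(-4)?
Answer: -2391660/119 ≈ -20098.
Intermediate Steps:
x(h) = -4*h**2 (x(h) = h**2*(-4) = -4*h**2)
O(z) = -z/2
P(Y) = 2/Y (P(Y) = (-(-2)*(-1)**2)/Y = (-(-2))/Y = (-1/2*(-4))/Y = 2/Y)
(P(119) - 4171) - 15927 = (2/119 - 4171) - 15927 = -496347/119 - 15927 = -2391660/119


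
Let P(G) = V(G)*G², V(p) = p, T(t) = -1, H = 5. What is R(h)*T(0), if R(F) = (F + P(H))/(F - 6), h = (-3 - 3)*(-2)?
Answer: -137/6 ≈ -22.833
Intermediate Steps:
h = 12 (h = -6*(-2) = 12)
P(G) = G³ (P(G) = G*G² = G³)
R(F) = (125 + F)/(-6 + F) (R(F) = (F + 5³)/(F - 6) = (F + 125)/(-6 + F) = (125 + F)/(-6 + F))
R(h)*T(0) = ((125 + 12)/(-6 + 12))*(-1) = (137/6)*(-1) = -137/6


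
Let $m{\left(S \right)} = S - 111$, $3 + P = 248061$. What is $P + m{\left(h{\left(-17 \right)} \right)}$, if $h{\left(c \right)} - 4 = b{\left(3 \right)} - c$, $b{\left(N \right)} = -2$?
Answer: $247966$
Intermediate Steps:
$P = 248058$ ($P = -3 + 248061 = 248058$)
$h{\left(c \right)} = 2 - c$ ($h{\left(c \right)} = 4 - \left(2 + c\right) = 2 - c$)
$m{\left(S \right)} = -111 + S$
$P + m{\left(h{\left(-17 \right)} \right)} = 248058 + \left(-111 + \left(2 - -17\right)\right) = 248058 + \left(-111 + \left(2 + 17\right)\right) = 248058 + \left(-111 + 19\right) = 248058 - 92 = 247966$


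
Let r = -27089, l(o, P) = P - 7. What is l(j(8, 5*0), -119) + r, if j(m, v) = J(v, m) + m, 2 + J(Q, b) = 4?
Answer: -27215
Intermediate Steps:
J(Q, b) = 2 (J(Q, b) = -2 + 4 = 2)
j(m, v) = 2 + m
l(o, P) = -7 + P
l(j(8, 5*0), -119) + r = (-7 - 119) - 27089 = -126 - 27089 = -27215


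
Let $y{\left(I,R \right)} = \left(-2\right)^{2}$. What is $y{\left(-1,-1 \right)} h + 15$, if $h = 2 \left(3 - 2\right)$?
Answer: $23$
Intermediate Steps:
$y{\left(I,R \right)} = 4$
$h = 2$ ($h = 2 \cdot 1 = 2$)
$y{\left(-1,-1 \right)} h + 15 = 4 \cdot 2 + 15 = 8 + 15 = 23$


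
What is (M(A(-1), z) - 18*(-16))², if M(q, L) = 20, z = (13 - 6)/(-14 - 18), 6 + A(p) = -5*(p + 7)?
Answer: 94864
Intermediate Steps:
A(p) = -41 - 5*p (A(p) = -6 - 5*(p + 7) = -6 - 5*(7 + p) = -6 + (-35 - 5*p) = -41 - 5*p)
z = -7/32 (z = 7/(-32) = 7*(-1/32) = -7/32 ≈ -0.21875)
(M(A(-1), z) - 18*(-16))² = (20 - 18*(-16))² = (20 + 288)² = 308² = 94864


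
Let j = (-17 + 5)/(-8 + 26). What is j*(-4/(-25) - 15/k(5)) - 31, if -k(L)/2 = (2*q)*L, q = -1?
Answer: -4591/150 ≈ -30.607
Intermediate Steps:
k(L) = 4*L (k(L) = -2*2*(-1)*L = -(-4)*L = 4*L)
j = -⅔ (j = -12/18 = -12*1/18 = -⅔ ≈ -0.66667)
j*(-4/(-25) - 15/k(5)) - 31 = -2*(-4/(-25) - 15/(4*5))/3 - 31 = -2*(-4*(-1/25) - 15/20)/3 - 31 = -2*(4/25 - 15*1/20)/3 - 31 = -2*(4/25 - ¾)/3 - 31 = -⅔*(-59/100) - 31 = 59/150 - 31 = -4591/150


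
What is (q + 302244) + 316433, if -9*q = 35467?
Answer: 5532626/9 ≈ 6.1474e+5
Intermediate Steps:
q = -35467/9 (q = -⅑*35467 = -35467/9 ≈ -3940.8)
(q + 302244) + 316433 = (-35467/9 + 302244) + 316433 = 2684729/9 + 316433 = 5532626/9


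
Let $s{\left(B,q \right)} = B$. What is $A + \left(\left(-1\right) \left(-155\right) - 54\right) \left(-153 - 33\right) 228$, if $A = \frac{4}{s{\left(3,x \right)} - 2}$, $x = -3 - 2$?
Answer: $-4283204$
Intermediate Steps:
$x = -5$
$A = 4$ ($A = \frac{4}{3 - 2} = \frac{4}{1} = 4 \cdot 1 = 4$)
$A + \left(\left(-1\right) \left(-155\right) - 54\right) \left(-153 - 33\right) 228 = 4 + \left(\left(-1\right) \left(-155\right) - 54\right) \left(-153 - 33\right) 228 = 4 + \left(155 - 54\right) \left(-186\right) 228 = 4 + 101 \left(-186\right) 228 = 4 - 4283208 = -4283204$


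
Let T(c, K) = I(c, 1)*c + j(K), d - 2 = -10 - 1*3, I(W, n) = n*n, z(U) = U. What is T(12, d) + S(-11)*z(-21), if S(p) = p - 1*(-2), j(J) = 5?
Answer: 206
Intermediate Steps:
I(W, n) = n²
d = -11 (d = 2 + (-10 - 1*3) = 2 + (-10 - 3) = 2 - 13 = -11)
S(p) = 2 + p (S(p) = p + 2 = 2 + p)
T(c, K) = 5 + c (T(c, K) = 1²*c + 5 = 1*c + 5 = c + 5 = 5 + c)
T(12, d) + S(-11)*z(-21) = (5 + 12) + (2 - 11)*(-21) = 17 - 9*(-21) = 17 + 189 = 206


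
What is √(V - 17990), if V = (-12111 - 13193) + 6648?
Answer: I*√36646 ≈ 191.43*I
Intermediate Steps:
V = -18656 (V = -25304 + 6648 = -18656)
√(V - 17990) = √(-18656 - 17990) = √(-36646) = I*√36646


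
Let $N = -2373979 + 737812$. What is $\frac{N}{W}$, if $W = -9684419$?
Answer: $\frac{1636167}{9684419} \approx 0.16895$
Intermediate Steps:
$N = -1636167$
$\frac{N}{W} = - \frac{1636167}{-9684419} = \left(-1636167\right) \left(- \frac{1}{9684419}\right) = \frac{1636167}{9684419}$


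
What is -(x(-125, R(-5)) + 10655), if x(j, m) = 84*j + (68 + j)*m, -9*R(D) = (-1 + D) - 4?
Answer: -275/3 ≈ -91.667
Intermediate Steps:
R(D) = 5/9 - D/9 (R(D) = -((-1 + D) - 4)/9 = -(-5 + D)/9 = 5/9 - D/9)
x(j, m) = 84*j + m*(68 + j)
-(x(-125, R(-5)) + 10655) = -((68*(5/9 - ⅑*(-5)) + 84*(-125) - 125*(5/9 - ⅑*(-5))) + 10655) = -((68*(5/9 + 5/9) - 10500 - 125*(5/9 + 5/9)) + 10655) = -((68*(10/9) - 10500 - 125*10/9) + 10655) = -((680/9 - 10500 - 1250/9) + 10655) = -(-31690/3 + 10655) = -1*275/3 = -275/3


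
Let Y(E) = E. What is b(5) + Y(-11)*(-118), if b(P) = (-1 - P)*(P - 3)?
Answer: 1286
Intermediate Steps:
b(P) = (-1 - P)*(-3 + P)
b(5) + Y(-11)*(-118) = (3 - 1*5² + 2*5) - 11*(-118) = (3 - 1*25 + 10) + 1298 = (3 - 25 + 10) + 1298 = -12 + 1298 = 1286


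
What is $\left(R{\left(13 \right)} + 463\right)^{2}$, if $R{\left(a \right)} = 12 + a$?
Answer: $238144$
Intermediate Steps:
$\left(R{\left(13 \right)} + 463\right)^{2} = \left(\left(12 + 13\right) + 463\right)^{2} = \left(25 + 463\right)^{2} = 488^{2} = 238144$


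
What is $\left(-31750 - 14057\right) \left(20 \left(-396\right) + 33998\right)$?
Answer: $-1194554946$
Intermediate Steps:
$\left(-31750 - 14057\right) \left(20 \left(-396\right) + 33998\right) = - 45807 \left(-7920 + 33998\right) = \left(-45807\right) 26078 = -1194554946$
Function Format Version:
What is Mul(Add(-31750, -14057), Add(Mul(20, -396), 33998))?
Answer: -1194554946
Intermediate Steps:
Mul(Add(-31750, -14057), Add(Mul(20, -396), 33998)) = Mul(-45807, Add(-7920, 33998)) = Mul(-45807, 26078) = -1194554946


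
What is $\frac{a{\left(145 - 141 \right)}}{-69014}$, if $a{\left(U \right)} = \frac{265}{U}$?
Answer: $- \frac{265}{276056} \approx -0.00095995$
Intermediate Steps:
$\frac{a{\left(145 - 141 \right)}}{-69014} = \frac{265 \frac{1}{145 - 141}}{-69014} = \frac{265}{4} \left(- \frac{1}{69014}\right) = - \frac{265}{276056}$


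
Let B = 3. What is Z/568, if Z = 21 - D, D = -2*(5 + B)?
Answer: 37/568 ≈ 0.065141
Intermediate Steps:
D = -16 (D = -2*(5 + 3) = -2*8 = -16)
Z = 37 (Z = 21 - 1*(-16) = 21 + 16 = 37)
Z/568 = 37/568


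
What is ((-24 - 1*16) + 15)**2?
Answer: 625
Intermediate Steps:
((-24 - 1*16) + 15)**2 = ((-24 - 16) + 15)**2 = (-40 + 15)**2 = (-25)**2 = 625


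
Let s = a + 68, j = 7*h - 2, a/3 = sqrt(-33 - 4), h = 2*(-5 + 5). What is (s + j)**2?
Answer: 4023 + 396*I*sqrt(37) ≈ 4023.0 + 2408.8*I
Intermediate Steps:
h = 0 (h = 2*0 = 0)
a = 3*I*sqrt(37) (a = 3*sqrt(-33 - 4) = 3*sqrt(-37) = 3*(I*sqrt(37)) = 3*I*sqrt(37) ≈ 18.248*I)
j = -2 (j = 7*0 - 2 = 0 - 2 = -2)
s = 68 + 3*I*sqrt(37) (s = 3*I*sqrt(37) + 68 = 68 + 3*I*sqrt(37) ≈ 68.0 + 18.248*I)
(s + j)**2 = ((68 + 3*I*sqrt(37)) - 2)**2 = (66 + 3*I*sqrt(37))**2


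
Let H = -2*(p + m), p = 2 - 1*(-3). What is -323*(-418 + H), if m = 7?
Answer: 142766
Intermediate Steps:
p = 5 (p = 2 + 3 = 5)
H = -24 (H = -2*(5 + 7) = -2*12 = -24)
-323*(-418 + H) = -323*(-418 - 24) = -323*(-442) = 142766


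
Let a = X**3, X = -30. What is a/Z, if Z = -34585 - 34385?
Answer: 900/2299 ≈ 0.39147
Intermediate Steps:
Z = -68970
a = -27000 (a = (-30)**3 = -27000)
a/Z = -27000/(-68970) = -27000*(-1/68970) = 900/2299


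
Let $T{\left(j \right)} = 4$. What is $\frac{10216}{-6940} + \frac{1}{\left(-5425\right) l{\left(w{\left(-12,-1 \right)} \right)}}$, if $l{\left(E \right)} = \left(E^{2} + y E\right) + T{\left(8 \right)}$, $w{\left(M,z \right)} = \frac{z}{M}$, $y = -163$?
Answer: $- \frac{3821283142}{2595933025} \approx -1.472$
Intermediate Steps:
$l{\left(E \right)} = 4 + E^{2} - 163 E$ ($l{\left(E \right)} = \left(E^{2} - 163 E\right) + 4 = 4 + E^{2} - 163 E$)
$\frac{10216}{-6940} + \frac{1}{\left(-5425\right) l{\left(w{\left(-12,-1 \right)} \right)}} = \frac{10216}{-6940} + \frac{1}{\left(-5425\right) \left(4 + \left(- \frac{1}{-12}\right)^{2} - 163 \left(- \frac{1}{-12}\right)\right)} = 10216 \left(- \frac{1}{6940}\right) - \frac{1}{5425 \left(4 + \left(\left(-1\right) \left(- \frac{1}{12}\right)\right)^{2} - 163 \left(\left(-1\right) \left(- \frac{1}{12}\right)\right)\right)} = - \frac{2554}{1735} - \frac{1}{5425 \left(4 + \left(\frac{1}{12}\right)^{2} - \frac{163}{12}\right)} = - \frac{2554}{1735} - \frac{1}{5425 \left(4 + \frac{1}{144} - \frac{163}{12}\right)} = - \frac{2554}{1735} - \frac{1}{5425 \left(- \frac{1379}{144}\right)} = - \frac{2554}{1735} - - \frac{144}{7481075} = - \frac{2554}{1735} + \frac{144}{7481075} = - \frac{3821283142}{2595933025}$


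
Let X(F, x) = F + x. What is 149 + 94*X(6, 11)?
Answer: 1747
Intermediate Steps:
149 + 94*X(6, 11) = 149 + 94*(6 + 11) = 149 + 94*17 = 149 + 1598 = 1747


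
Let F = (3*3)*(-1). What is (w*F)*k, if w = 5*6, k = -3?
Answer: 810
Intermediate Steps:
F = -9 (F = 9*(-1) = -9)
w = 30
(w*F)*k = (30*(-9))*(-3) = -270*(-3) = 810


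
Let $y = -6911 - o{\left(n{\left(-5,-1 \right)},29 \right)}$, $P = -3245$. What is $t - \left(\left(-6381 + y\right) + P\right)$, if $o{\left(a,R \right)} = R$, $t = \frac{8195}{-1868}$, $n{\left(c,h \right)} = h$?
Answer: $\frac{30937093}{1868} \approx 16562.0$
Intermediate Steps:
$t = - \frac{8195}{1868}$ ($t = 8195 \left(- \frac{1}{1868}\right) = - \frac{8195}{1868} \approx -4.387$)
$y = -6940$ ($y = -6911 - 29 = -6940$)
$t - \left(\left(-6381 + y\right) + P\right) = - \frac{8195}{1868} - \left(\left(-6381 - 6940\right) - 3245\right) = - \frac{8195}{1868} - \left(-13321 - 3245\right) = - \frac{8195}{1868} - -16566 = - \frac{8195}{1868} + 16566 = \frac{30937093}{1868}$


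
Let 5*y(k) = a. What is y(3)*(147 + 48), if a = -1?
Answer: -39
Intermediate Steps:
y(k) = -⅕ (y(k) = (⅕)*(-1) = -⅕)
y(3)*(147 + 48) = -(147 + 48)/5 = -⅕*195 = -39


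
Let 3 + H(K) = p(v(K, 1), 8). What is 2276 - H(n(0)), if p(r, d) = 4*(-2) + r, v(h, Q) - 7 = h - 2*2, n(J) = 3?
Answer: 2281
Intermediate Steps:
v(h, Q) = 3 + h (v(h, Q) = 7 + (h - 2*2) = 7 + (h - 4) = 7 + (-4 + h) = 3 + h)
p(r, d) = -8 + r
H(K) = -8 + K (H(K) = -3 + (-8 + (3 + K)) = -3 + (-5 + K) = -8 + K)
2276 - H(n(0)) = 2276 - (-8 + 3) = 2276 - 1*(-5) = 2276 + 5 = 2281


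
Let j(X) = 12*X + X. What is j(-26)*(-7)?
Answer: 2366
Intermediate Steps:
j(X) = 13*X
j(-26)*(-7) = (13*(-26))*(-7) = -338*(-7) = 2366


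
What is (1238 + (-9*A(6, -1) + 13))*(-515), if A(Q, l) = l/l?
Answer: -639630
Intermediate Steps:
A(Q, l) = 1
(1238 + (-9*A(6, -1) + 13))*(-515) = (1238 + (-9*1 + 13))*(-515) = (1238 + (-9 + 13))*(-515) = (1238 + 4)*(-515) = 1242*(-515) = -639630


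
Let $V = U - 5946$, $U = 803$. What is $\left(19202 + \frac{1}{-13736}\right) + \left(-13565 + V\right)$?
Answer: $\frac{6785583}{13736} \approx 494.0$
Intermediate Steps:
$V = -5143$ ($V = 803 - 5946 = -5143$)
$\left(19202 + \frac{1}{-13736}\right) + \left(-13565 + V\right) = \left(19202 + \frac{1}{-13736}\right) - 18708 = \left(19202 - \frac{1}{13736}\right) - 18708 = \frac{263758671}{13736} - 18708 = \frac{6785583}{13736}$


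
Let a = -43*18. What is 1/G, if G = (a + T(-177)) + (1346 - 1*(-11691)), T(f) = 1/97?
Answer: 97/1189512 ≈ 8.1546e-5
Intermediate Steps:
a = -774
T(f) = 1/97
G = 1189512/97 (G = (-774 + 1/97) + (1346 - 1*(-11691)) = -75077/97 + (1346 + 11691) = -75077/97 + 13037 = 1189512/97 ≈ 12263.)
1/G = 1/(1189512/97) = 97/1189512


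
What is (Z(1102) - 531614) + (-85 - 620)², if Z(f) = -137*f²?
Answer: -166407937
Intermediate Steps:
(Z(1102) - 531614) + (-85 - 620)² = (-137*1102² - 531614) + (-85 - 620)² = (-137*1214404 - 531614) + (-705)² = (-166373348 - 531614) + 497025 = -166904962 + 497025 = -166407937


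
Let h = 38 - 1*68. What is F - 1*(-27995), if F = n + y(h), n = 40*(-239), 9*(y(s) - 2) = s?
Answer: 55301/3 ≈ 18434.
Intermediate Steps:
h = -30 (h = 38 - 68 = -30)
y(s) = 2 + s/9
n = -9560
F = -28684/3 (F = -9560 + (2 + (1/9)*(-30)) = -9560 + (2 - 10/3) = -9560 - 4/3 = -28684/3 ≈ -9561.3)
F - 1*(-27995) = -28684/3 - 1*(-27995) = -28684/3 + 27995 = 55301/3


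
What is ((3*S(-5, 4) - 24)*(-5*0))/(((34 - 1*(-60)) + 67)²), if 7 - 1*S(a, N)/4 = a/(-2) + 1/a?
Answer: 0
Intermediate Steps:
S(a, N) = 28 - 4/a + 2*a (S(a, N) = 28 - 4*(a/(-2) + 1/a) = 28 - 4*(a*(-½) + 1/a) = 28 - 4*(-a/2 + 1/a) = 28 - 4*(1/a - a/2) = 28 + (-4/a + 2*a) = 28 - 4/a + 2*a)
((3*S(-5, 4) - 24)*(-5*0))/(((34 - 1*(-60)) + 67)²) = ((3*(28 - 4/(-5) + 2*(-5)) - 24)*(-5*0))/(((34 - 1*(-60)) + 67)²) = ((3*(28 - 4*(-⅕) - 10) - 24)*0)/(((34 + 60) + 67)²) = ((3*(28 + ⅘ - 10) - 24)*0)/((94 + 67)²) = ((3*(94/5) - 24)*0)/(161²) = ((282/5 - 24)*0)/25921 = ((162/5)*0)*(1/25921) = 0*(1/25921) = 0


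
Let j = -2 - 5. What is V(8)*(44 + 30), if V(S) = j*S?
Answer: -4144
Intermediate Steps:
j = -7
V(S) = -7*S
V(8)*(44 + 30) = (-7*8)*(44 + 30) = -56*74 = -4144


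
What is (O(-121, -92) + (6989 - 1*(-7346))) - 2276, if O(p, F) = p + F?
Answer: 11846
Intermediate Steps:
O(p, F) = F + p
(O(-121, -92) + (6989 - 1*(-7346))) - 2276 = ((-92 - 121) + (6989 - 1*(-7346))) - 2276 = (-213 + (6989 + 7346)) - 2276 = (-213 + 14335) - 2276 = 14122 - 2276 = 11846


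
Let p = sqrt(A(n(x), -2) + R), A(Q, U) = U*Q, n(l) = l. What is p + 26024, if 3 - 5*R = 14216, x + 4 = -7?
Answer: 26024 + 3*I*sqrt(7835)/5 ≈ 26024.0 + 53.109*I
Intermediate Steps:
x = -11 (x = -4 - 7 = -11)
R = -14213/5 (R = 3/5 - 1/5*14216 = 3/5 - 14216/5 = -14213/5 ≈ -2842.6)
A(Q, U) = Q*U
p = 3*I*sqrt(7835)/5 (p = sqrt(-11*(-2) - 14213/5) = sqrt(22 - 14213/5) = sqrt(-14103/5) = 3*I*sqrt(7835)/5 ≈ 53.109*I)
p + 26024 = 3*I*sqrt(7835)/5 + 26024 = 26024 + 3*I*sqrt(7835)/5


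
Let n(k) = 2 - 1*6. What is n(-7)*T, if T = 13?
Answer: -52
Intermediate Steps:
n(k) = -4 (n(k) = 2 - 6 = -4)
n(-7)*T = -4*13 = -52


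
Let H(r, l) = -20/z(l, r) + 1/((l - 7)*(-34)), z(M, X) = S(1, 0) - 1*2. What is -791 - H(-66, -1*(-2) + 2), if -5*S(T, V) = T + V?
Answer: -897713/1122 ≈ -800.10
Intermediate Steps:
S(T, V) = -T/5 - V/5 (S(T, V) = -(T + V)/5 = -T/5 - V/5)
z(M, X) = -11/5 (z(M, X) = (-⅕*1 - ⅕*0) - 1*2 = (-⅕ + 0) - 2 = -⅕ - 2 = -11/5)
H(r, l) = 100/11 - 1/(34*(-7 + l)) (H(r, l) = -20/(-11/5) + 1/((l - 7)*(-34)) = -20*(-5/11) - 1/34/(-7 + l) = 100/11 - 1/(34*(-7 + l)))
-791 - H(-66, -1*(-2) + 2) = -791 - (-23811 + 3400*(-1*(-2) + 2))/(374*(-7 + (-1*(-2) + 2))) = -791 - (-23811 + 3400*(2 + 2))/(374*(-7 + (2 + 2))) = -791 - (-23811 + 3400*4)/(374*(-7 + 4)) = -791 - (-23811 + 13600)/(374*(-3)) = -791 - (-1)*(-10211)/(374*3) = -791 - 1*10211/1122 = -791 - 10211/1122 = -897713/1122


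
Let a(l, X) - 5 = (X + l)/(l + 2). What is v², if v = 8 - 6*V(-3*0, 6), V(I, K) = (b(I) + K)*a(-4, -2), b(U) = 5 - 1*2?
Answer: 179776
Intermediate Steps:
a(l, X) = 5 + (X + l)/(2 + l) (a(l, X) = 5 + (X + l)/(l + 2) = 5 + (X + l)/(2 + l))
b(U) = 3 (b(U) = 5 - 2 = 3)
V(I, K) = 24 + 8*K (V(I, K) = (3 + K)*((10 - 2 + 6*(-4))/(2 - 4)) = (3 + K)*((10 - 2 - 24)/(-2)) = (3 + K)*(-½*(-16)) = (3 + K)*8 = 24 + 8*K)
v = -424 (v = 8 - 6*(24 + 8*6) = 8 - 6*(24 + 48) = 8 - 6*72 = 8 - 432 = -424)
v² = (-424)² = 179776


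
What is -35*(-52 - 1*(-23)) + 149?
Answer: 1164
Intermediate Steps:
-35*(-52 - 1*(-23)) + 149 = -35*(-52 + 23) + 149 = -35*(-29) + 149 = 1015 + 149 = 1164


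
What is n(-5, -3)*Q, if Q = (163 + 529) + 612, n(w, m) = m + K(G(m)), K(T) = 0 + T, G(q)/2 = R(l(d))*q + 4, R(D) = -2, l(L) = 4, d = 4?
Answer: 22168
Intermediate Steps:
G(q) = 8 - 4*q (G(q) = 2*(-2*q + 4) = 2*(4 - 2*q) = 8 - 4*q)
K(T) = T
n(w, m) = 8 - 3*m (n(w, m) = m + (8 - 4*m) = 8 - 3*m)
Q = 1304 (Q = 692 + 612 = 1304)
n(-5, -3)*Q = (8 - 3*(-3))*1304 = (8 + 9)*1304 = 17*1304 = 22168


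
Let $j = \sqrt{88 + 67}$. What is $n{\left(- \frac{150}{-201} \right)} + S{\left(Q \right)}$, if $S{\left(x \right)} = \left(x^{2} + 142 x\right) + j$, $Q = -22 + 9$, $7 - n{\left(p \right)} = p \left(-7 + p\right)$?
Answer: $- \frac{7475680}{4489} + \sqrt{155} \approx -1652.9$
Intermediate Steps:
$n{\left(p \right)} = 7 - p \left(-7 + p\right)$
$j = \sqrt{155} \approx 12.45$
$Q = -13$
$S{\left(x \right)} = \sqrt{155} + x^{2} + 142 x$ ($S{\left(x \right)} = \left(x^{2} + 142 x\right) + \sqrt{155} = \sqrt{155} + x^{2} + 142 x$)
$n{\left(- \frac{150}{-201} \right)} + S{\left(Q \right)} = \left(7 - \left(- \frac{150}{-201}\right)^{2} + 7 \left(- \frac{150}{-201}\right)\right) + \left(\sqrt{155} + \left(-13\right)^{2} + 142 \left(-13\right)\right) = \left(7 - \left(\left(-150\right) \left(- \frac{1}{201}\right)\right)^{2} + 7 \left(\left(-150\right) \left(- \frac{1}{201}\right)\right)\right) + \left(\sqrt{155} + 169 - 1846\right) = \left(7 - \left(\frac{50}{67}\right)^{2} + 7 \cdot \frac{50}{67}\right) - \left(1677 - \sqrt{155}\right) = \left(7 - \frac{2500}{4489} + \frac{350}{67}\right) - \left(1677 - \sqrt{155}\right) = \frac{52373}{4489} - \left(1677 - \sqrt{155}\right) = - \frac{7475680}{4489} + \sqrt{155}$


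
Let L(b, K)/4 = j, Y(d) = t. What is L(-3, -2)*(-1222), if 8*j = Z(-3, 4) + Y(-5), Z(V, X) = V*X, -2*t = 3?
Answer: 16497/2 ≈ 8248.5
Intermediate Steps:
t = -3/2 (t = -½*3 = -3/2 ≈ -1.5000)
Y(d) = -3/2
j = -27/16 (j = (-3*4 - 3/2)/8 = (-12 - 3/2)/8 = (⅛)*(-27/2) = -27/16 ≈ -1.6875)
L(b, K) = -27/4 (L(b, K) = 4*(-27/16) = -27/4)
L(-3, -2)*(-1222) = -27/4*(-1222) = 16497/2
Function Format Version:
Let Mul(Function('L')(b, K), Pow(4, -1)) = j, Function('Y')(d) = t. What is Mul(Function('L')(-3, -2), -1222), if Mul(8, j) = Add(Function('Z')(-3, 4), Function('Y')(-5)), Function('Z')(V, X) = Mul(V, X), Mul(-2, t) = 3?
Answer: Rational(16497, 2) ≈ 8248.5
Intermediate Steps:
t = Rational(-3, 2) (t = Mul(Rational(-1, 2), 3) = Rational(-3, 2) ≈ -1.5000)
Function('Y')(d) = Rational(-3, 2)
j = Rational(-27, 16) (j = Mul(Rational(1, 8), Add(Mul(-3, 4), Rational(-3, 2))) = Mul(Rational(1, 8), Add(-12, Rational(-3, 2))) = Mul(Rational(1, 8), Rational(-27, 2)) = Rational(-27, 16) ≈ -1.6875)
Function('L')(b, K) = Rational(-27, 4) (Function('L')(b, K) = Mul(4, Rational(-27, 16)) = Rational(-27, 4))
Mul(Function('L')(-3, -2), -1222) = Mul(Rational(-27, 4), -1222) = Rational(16497, 2)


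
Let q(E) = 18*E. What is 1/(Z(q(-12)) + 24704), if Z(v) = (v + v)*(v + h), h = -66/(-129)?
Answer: 43/5065184 ≈ 8.4893e-6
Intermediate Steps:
h = 22/43 (h = -66*(-1/129) = 22/43 ≈ 0.51163)
Z(v) = 2*v*(22/43 + v) (Z(v) = (v + v)*(v + 22/43) = (2*v)*(22/43 + v) = 2*v*(22/43 + v))
1/(Z(q(-12)) + 24704) = 1/(2*(18*(-12))*(22 + 43*(18*(-12)))/43 + 24704) = 1/((2/43)*(-216)*(22 + 43*(-216)) + 24704) = 1/((2/43)*(-216)*(22 - 9288) + 24704) = 1/((2/43)*(-216)*(-9266) + 24704) = 1/(4002912/43 + 24704) = 1/(5065184/43) = 43/5065184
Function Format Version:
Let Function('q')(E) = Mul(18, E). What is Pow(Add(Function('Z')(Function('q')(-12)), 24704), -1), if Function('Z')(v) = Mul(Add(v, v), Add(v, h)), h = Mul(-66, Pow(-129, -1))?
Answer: Rational(43, 5065184) ≈ 8.4893e-6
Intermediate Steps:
h = Rational(22, 43) (h = Mul(-66, Rational(-1, 129)) = Rational(22, 43) ≈ 0.51163)
Function('Z')(v) = Mul(2, v, Add(Rational(22, 43), v)) (Function('Z')(v) = Mul(Add(v, v), Add(v, Rational(22, 43))) = Mul(Mul(2, v), Add(Rational(22, 43), v)) = Mul(2, v, Add(Rational(22, 43), v)))
Pow(Add(Function('Z')(Function('q')(-12)), 24704), -1) = Pow(Add(Mul(Rational(2, 43), Mul(18, -12), Add(22, Mul(43, Mul(18, -12)))), 24704), -1) = Pow(Add(Mul(Rational(2, 43), -216, Add(22, Mul(43, -216))), 24704), -1) = Pow(Add(Mul(Rational(2, 43), -216, Add(22, -9288)), 24704), -1) = Pow(Add(Mul(Rational(2, 43), -216, -9266), 24704), -1) = Pow(Add(Rational(4002912, 43), 24704), -1) = Pow(Rational(5065184, 43), -1) = Rational(43, 5065184)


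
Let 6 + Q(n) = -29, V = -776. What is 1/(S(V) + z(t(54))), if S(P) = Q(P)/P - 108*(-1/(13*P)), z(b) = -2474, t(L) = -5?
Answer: -10088/24957365 ≈ -0.00040421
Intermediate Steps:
Q(n) = -35 (Q(n) = -6 - 29 = -35)
S(P) = -347/(13*P) (S(P) = -35/P - 108*(-1/(13*P)) = -35/P - (-108)/(13*P) = -35/P + 108/(13*P) = -347/(13*P))
1/(S(V) + z(t(54))) = 1/(-347/13/(-776) - 2474) = 1/(-347/13*(-1/776) - 2474) = 1/(347/10088 - 2474) = 1/(-24957365/10088) = -10088/24957365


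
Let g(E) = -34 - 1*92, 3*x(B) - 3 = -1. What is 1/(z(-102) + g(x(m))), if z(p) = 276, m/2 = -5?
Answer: 1/150 ≈ 0.0066667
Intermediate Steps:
m = -10 (m = 2*(-5) = -10)
x(B) = ⅔ (x(B) = 1 + (⅓)*(-1) = 1 - ⅓ = ⅔)
g(E) = -126 (g(E) = -34 - 92 = -126)
1/(z(-102) + g(x(m))) = 1/(276 - 126) = 1/150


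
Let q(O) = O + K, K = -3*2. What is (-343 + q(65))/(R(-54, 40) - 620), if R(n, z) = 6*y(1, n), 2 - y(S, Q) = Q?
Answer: 1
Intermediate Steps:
K = -6
y(S, Q) = 2 - Q
q(O) = -6 + O (q(O) = O - 6 = -6 + O)
R(n, z) = 12 - 6*n (R(n, z) = 6*(2 - n) = 12 - 6*n)
(-343 + q(65))/(R(-54, 40) - 620) = (-343 + (-6 + 65))/((12 - 6*(-54)) - 620) = (-343 + 59)/((12 + 324) - 620) = -284/(336 - 620) = -284/(-284) = -284*(-1/284) = 1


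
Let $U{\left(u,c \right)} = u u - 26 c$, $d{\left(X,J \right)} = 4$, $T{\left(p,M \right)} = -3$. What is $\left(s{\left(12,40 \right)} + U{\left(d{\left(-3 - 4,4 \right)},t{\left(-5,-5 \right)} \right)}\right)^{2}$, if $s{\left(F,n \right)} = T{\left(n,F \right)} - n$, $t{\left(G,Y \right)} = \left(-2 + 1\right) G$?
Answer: $24649$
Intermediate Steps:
$t{\left(G,Y \right)} = - G$
$U{\left(u,c \right)} = u^{2} - 26 c$
$s{\left(F,n \right)} = -3 - n$
$\left(s{\left(12,40 \right)} + U{\left(d{\left(-3 - 4,4 \right)},t{\left(-5,-5 \right)} \right)}\right)^{2} = \left(\left(-3 - 40\right) + \left(4^{2} - 26 \left(\left(-1\right) \left(-5\right)\right)\right)\right)^{2} = \left(\left(-3 - 40\right) + \left(16 - 130\right)\right)^{2} = \left(-43 + \left(16 - 130\right)\right)^{2} = \left(-43 - 114\right)^{2} = \left(-157\right)^{2} = 24649$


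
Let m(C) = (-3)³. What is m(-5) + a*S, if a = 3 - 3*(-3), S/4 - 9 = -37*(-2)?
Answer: 3957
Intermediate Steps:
S = 332 (S = 36 + 4*(-37*(-2)) = 36 + 4*74 = 36 + 296 = 332)
a = 12 (a = 3 + 9 = 12)
m(C) = -27
m(-5) + a*S = -27 + 12*332 = -27 + 3984 = 3957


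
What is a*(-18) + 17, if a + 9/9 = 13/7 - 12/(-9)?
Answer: -157/7 ≈ -22.429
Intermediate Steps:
a = 46/21 (a = -1 + (13/7 - 12/(-9)) = -1 + (13*(⅐) - 12*(-⅑)) = -1 + (13/7 + 4/3) = -1 + 67/21 = 46/21 ≈ 2.1905)
a*(-18) + 17 = (46/21)*(-18) + 17 = -276/7 + 17 = -157/7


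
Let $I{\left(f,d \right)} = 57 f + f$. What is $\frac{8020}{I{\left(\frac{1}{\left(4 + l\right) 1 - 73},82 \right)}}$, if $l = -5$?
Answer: $- \frac{296740}{29} \approx -10232.0$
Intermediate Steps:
$I{\left(f,d \right)} = 58 f$
$\frac{8020}{I{\left(\frac{1}{\left(4 + l\right) 1 - 73},82 \right)}} = \frac{8020}{58 \frac{1}{\left(4 - 5\right) 1 - 73}} = \frac{8020}{58 \frac{1}{\left(-1\right) 1 - 73}} = \frac{8020}{58 \frac{1}{-1 - 73}} = \frac{8020}{58 \frac{1}{-74}} = \frac{8020}{58 \left(- \frac{1}{74}\right)} = \frac{8020}{- \frac{29}{37}} = 8020 \left(- \frac{37}{29}\right) = - \frac{296740}{29}$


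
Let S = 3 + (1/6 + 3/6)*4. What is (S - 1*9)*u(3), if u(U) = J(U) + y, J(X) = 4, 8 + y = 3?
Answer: 10/3 ≈ 3.3333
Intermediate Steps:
y = -5 (y = -8 + 3 = -5)
u(U) = -1 (u(U) = 4 - 5 = -1)
S = 17/3 (S = 3 + (1*(⅙) + 3*(⅙))*4 = 3 + (⅙ + ½)*4 = 3 + (⅔)*4 = 3 + 8/3 = 17/3 ≈ 5.6667)
(S - 1*9)*u(3) = (17/3 - 1*9)*(-1) = (17/3 - 9)*(-1) = -10/3*(-1) = 10/3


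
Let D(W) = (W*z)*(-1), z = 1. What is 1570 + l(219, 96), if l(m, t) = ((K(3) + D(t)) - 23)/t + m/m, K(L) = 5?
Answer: 25117/16 ≈ 1569.8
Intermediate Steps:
D(W) = -W (D(W) = (W*1)*(-1) = W*(-1) = -W)
l(m, t) = 1 + (-18 - t)/t (l(m, t) = ((5 - t) - 23)/t + m/m = (-18 - t)/t + 1 = 1 + (-18 - t)/t)
1570 + l(219, 96) = 1570 - 18/96 = 1570 - 18*1/96 = 1570 - 3/16 = 25117/16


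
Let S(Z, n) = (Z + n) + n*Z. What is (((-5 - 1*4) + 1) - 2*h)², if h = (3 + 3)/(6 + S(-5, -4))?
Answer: 21904/289 ≈ 75.792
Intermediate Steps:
S(Z, n) = Z + n + Z*n (S(Z, n) = (Z + n) + Z*n = Z + n + Z*n)
h = 6/17 (h = (3 + 3)/(6 + (-5 - 4 - 5*(-4))) = 6/(6 + (-5 - 4 + 20)) = 6/(6 + 11) = 6/17 ≈ 0.35294)
(((-5 - 1*4) + 1) - 2*h)² = (((-5 - 1*4) + 1) - 2*6/17)² = (((-5 - 4) + 1) - 12/17)² = ((-9 + 1) - 12/17)² = (-8 - 12/17)² = (-148/17)² = 21904/289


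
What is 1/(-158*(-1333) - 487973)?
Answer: -1/277359 ≈ -3.6054e-6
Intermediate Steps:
1/(-158*(-1333) - 487973) = 1/(210614 - 487973) = 1/(-277359) = -1/277359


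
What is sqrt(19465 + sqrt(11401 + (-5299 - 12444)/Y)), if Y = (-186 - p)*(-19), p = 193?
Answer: sqrt(1009345915465 + 7201*sqrt(591064258458))/7201 ≈ 139.90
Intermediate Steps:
Y = 7201 (Y = (-186 - 1*193)*(-19) = (-186 - 193)*(-19) = -379*(-19) = 7201)
sqrt(19465 + sqrt(11401 + (-5299 - 12444)/Y)) = sqrt(19465 + sqrt(11401 + (-5299 - 12444)/7201)) = sqrt(19465 + sqrt(11401 - 17743*1/7201)) = sqrt(19465 + sqrt(11401 - 17743/7201)) = sqrt(19465 + sqrt(82080858/7201)) = sqrt(19465 + sqrt(591064258458)/7201)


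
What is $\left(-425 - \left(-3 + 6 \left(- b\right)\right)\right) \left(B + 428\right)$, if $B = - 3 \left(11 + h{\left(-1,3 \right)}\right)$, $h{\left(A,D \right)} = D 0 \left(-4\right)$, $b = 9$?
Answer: $-145360$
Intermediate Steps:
$h{\left(A,D \right)} = 0$ ($h{\left(A,D \right)} = 0 \left(-4\right) = 0$)
$B = -33$ ($B = - 3 \left(11 + 0\right) = \left(-3\right) 11 = -33$)
$\left(-425 - \left(-3 + 6 \left(- b\right)\right)\right) \left(B + 428\right) = \left(-425 - \left(-3 + 6 \left(\left(-1\right) 9\right)\right)\right) \left(-33 + 428\right) = \left(-425 + \left(\left(-6\right) \left(-9\right) + 3\right)\right) 395 = \left(-425 + \left(54 + 3\right)\right) 395 = \left(-425 + 57\right) 395 = \left(-368\right) 395 = -145360$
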